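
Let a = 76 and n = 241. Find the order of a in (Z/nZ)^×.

16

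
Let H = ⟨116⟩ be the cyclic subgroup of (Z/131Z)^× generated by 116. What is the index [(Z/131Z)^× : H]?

Since 116 ∈ (Z/131Z)^×, its order divides φ(131) = 131 − 1 = 130 = 2 · 5 · 13.
Divisors of 130: 1, 2, 5, 10, 13, 26, 65, 130.
Evaluate successive powers at the divisors of 130:
116^1 ≡ 116 (mod 131)
116^2 ≡ 94 (mod 131)
116^5 ≡ 32 (mod 131)
116^10 ≡ 107 (mod 131)
116^13 ≡ 42 (mod 131)
116^26 ≡ 61 (mod 131)
116^65 ≡ 130 (mod 131)
116^130 ≡ 1 (mod 131) ✓
So ord_131(116) = 130, hence |⟨116⟩| = 130.
[(Z/131Z)^× : ⟨116⟩] = 130/130 = 1.

1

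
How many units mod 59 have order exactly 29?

28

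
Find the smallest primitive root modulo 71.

7

φ(71) = 71 − 1 = 70 = 2 · 5 · 7.
g is a primitive root iff g^(70/q) ≢ 1 (mod 71) for each prime q ∈ {2, 5, 7}.
g = 2: 2^35 ≡ 1 — hits 1, so not a primitive root.
g = 3: 3^35 ≡ 1 — hits 1, so not a primitive root.
g = 4: 4^35 ≡ 1 — hits 1, so not a primitive root.
g = 5: 5^35 ≡ 1 — hits 1, so not a primitive root.
g = 6: 6^35 ≡ 1 — hits 1, so not a primitive root.
g = 7: 7^35 ≡ 70; 7^14 ≡ 54; 7^10 ≡ 45 — none is 1, so 7 is a primitive root.
The smallest primitive root modulo 71 is 7.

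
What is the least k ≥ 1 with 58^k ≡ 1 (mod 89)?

88

Since 58 ∈ (Z/89Z)^×, its order divides φ(89) = 89 − 1 = 88 = 2^3 · 11.
Divisors of 88: 1, 2, 4, 8, 11, 22, 44, 88.
Check 58^d mod 89 for each divisor in increasing order:
58^1 ≡ 58
58^2 ≡ 71
58^4 ≡ 57
58^8 ≡ 45
58^11 ≡ 12
58^22 ≡ 55
58^44 ≡ 88
58^88 ≡ 1
So ord_89(58) = 88.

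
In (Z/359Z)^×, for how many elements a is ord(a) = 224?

φ(359) = 359 − 1 = 358 = 2 · 179.
In a cyclic group of order 358, there are φ(d) elements of order d for each divisor d of 358, and zero for non-divisors.
224 does not divide 358, so no element of (Z/359Z)^× has order 224.

0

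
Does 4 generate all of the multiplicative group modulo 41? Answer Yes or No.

No

φ(41) = 41 − 1 = 40 = 2^3 · 5.
4 is a primitive root mod 41 iff 4^(φ(41)/q) ≢ 1 for every prime q | φ(41), i.e. q ∈ {2, 5}.
4^20 ≡ 1 (mod 41)  [q = 2: ≡ 1 ✗]
4^8 ≡ 18 (mod 41)  [q = 5: ≢ 1 ✓]
The check at q = 2 fails, so 4 generates a proper subgroup.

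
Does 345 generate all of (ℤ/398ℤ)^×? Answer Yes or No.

φ(398) = φ(2)·φ(199) = 1·198 = 198 = 2 · 3^2 · 11.
345 is a primitive root mod 398 iff 345^(φ(398)/q) ≢ 1 for every prime q | φ(398), i.e. q ∈ {2, 3, 11}.
345^99 ≡ 397 (mod 398)  [q = 2: ≢ 1 ✓]
345^66 ≡ 291 (mod 398)  [q = 3: ≢ 1 ✓]
345^18 ≡ 261 (mod 398)  [q = 11: ≢ 1 ✓]
All checks pass, so 345 has order 198 and is a primitive root modulo 398.

Yes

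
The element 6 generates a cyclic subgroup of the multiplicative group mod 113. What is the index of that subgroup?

By Lagrange's theorem, ord_113(6) divides φ(113) = 113 − 1 = 112 = 2^4 · 7.
Divisors of 112: 1, 2, 4, 7, 8, 14, 16, 28, 56, 112.
Compute 6^d (mod 113) for the divisors d until we hit 1:
6^1 ≡ 6
6^2 ≡ 36
6^4 ≡ 53
6^7 ≡ 35
6^8 ≡ 97
6^14 ≡ 95
6^16 ≡ 30
6^28 ≡ 98
6^56 ≡ 112
6^112 ≡ 1
The order of 6 is 112, so the subgroup it generates has 112 elements.
The index is φ(113) / ord(6) = 112 / 112 = 1.

1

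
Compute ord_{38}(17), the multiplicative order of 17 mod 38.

The order of 17 must divide φ(38) = φ(2)·φ(19) = 1·18 = 18 = 2 · 3^2.
Divisors of 18: 1, 2, 3, 6, 9, 18.
Check 17^d mod 38 for each divisor in increasing order:
17^1 ≡ 17 (mod 38)
17^2 ≡ 23 (mod 38)
17^3 ≡ 11 (mod 38)
17^6 ≡ 7 (mod 38)
17^9 ≡ 1 (mod 38) ✓
Therefore the multiplicative order of 17 modulo 38 is 9.

9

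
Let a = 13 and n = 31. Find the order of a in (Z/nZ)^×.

By Lagrange's theorem, ord_31(13) divides φ(31) = 31 − 1 = 30 = 2 · 3 · 5.
Divisors of 30: 1, 2, 3, 5, 6, 10, 15, 30.
Compute 13^d (mod 31) for the divisors d until we hit 1:
13^1 ≡ 13 (mod 31)
13^2 ≡ 14 (mod 31)
13^3 ≡ 27 (mod 31)
13^5 ≡ 6 (mod 31)
13^6 ≡ 16 (mod 31)
13^10 ≡ 5 (mod 31)
13^15 ≡ 30 (mod 31)
13^30 ≡ 1 (mod 31) ✓
Hence ord(13) = 30.

30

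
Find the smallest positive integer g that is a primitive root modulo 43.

3

φ(43) = 43 − 1 = 42 = 2 · 3 · 7.
g is a primitive root iff g^(42/q) ≢ 1 (mod 43) for each prime q ∈ {2, 3, 7}.
g = 2: 2^21 ≡ 42; 2^14 ≡ 1 — hits 1, so not a primitive root.
g = 3: 3^21 ≡ 42; 3^14 ≡ 36; 3^6 ≡ 41 — none is 1, so 3 is a primitive root.
Hence the least primitive root of 43 is 3.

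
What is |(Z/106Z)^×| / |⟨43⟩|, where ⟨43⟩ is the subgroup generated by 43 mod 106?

2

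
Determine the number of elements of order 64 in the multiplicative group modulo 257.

32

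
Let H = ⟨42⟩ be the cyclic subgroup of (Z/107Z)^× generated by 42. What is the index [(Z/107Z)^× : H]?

2

ord(42) | φ(107) = 107 − 1 = 106 = 2 · 53.
Divisors of 106: 1, 2, 53, 106.
Check 42^d mod 107 for each divisor in increasing order:
42^1 ≡ 42 (mod 107)
42^2 ≡ 52 (mod 107)
42^53 ≡ 1 (mod 107) ✓
Thus |⟨42⟩| = ord(42) = 53.
Index = |(Z/107Z)^×| / |⟨42⟩| = 106 / 53 = 2.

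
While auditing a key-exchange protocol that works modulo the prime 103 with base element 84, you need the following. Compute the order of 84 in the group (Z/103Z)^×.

102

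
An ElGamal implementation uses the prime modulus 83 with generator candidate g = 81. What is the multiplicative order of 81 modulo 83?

ord(81) | φ(83) = 83 − 1 = 82 = 2 · 41.
Divisors of 82: 1, 2, 41, 82.
Check 81^d mod 83 for each divisor in increasing order:
81^1 ≡ 81
81^2 ≡ 4
81^41 ≡ 1
Hence ord(81) = 41.

41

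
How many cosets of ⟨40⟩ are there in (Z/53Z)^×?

2

The order of 40 must divide φ(53) = 53 − 1 = 52 = 2^2 · 13.
Divisors of 52: 1, 2, 4, 13, 26, 52.
Compute 40^d (mod 53) for the divisors d until we hit 1:
40^1 ≡ 40 (mod 53)
40^2 ≡ 10 (mod 53)
40^4 ≡ 47 (mod 53)
40^13 ≡ 52 (mod 53)
40^26 ≡ 1 (mod 53) ✓
The order of 40 is 26, so the subgroup it generates has 26 elements.
[(Z/53Z)^× : ⟨40⟩] = 52/26 = 2.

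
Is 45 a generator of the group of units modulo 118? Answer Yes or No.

No

φ(118) = φ(2)·φ(59) = 1·58 = 58 = 2 · 29.
45 is a primitive root mod 118 iff 45^(φ(118)/q) ≢ 1 for every prime q | φ(118), i.e. q ∈ {2, 29}.
45^29 ≡ 1 (mod 118)  [q = 2: ≡ 1 ✗]
45^2 ≡ 19 (mod 118)  [q = 29: ≢ 1 ✓]
The check at q = 2 fails, so 45 generates a proper subgroup.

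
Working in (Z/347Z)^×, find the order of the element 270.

173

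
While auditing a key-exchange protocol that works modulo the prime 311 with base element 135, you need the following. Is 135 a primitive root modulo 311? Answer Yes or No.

No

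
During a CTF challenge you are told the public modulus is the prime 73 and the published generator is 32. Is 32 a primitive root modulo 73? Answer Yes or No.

No

φ(73) = 73 − 1 = 72 = 2^3 · 3^2.
An element g generates (Z/73Z)^× iff g^(72/q) ≢ 1 (mod 73) for each prime q ∈ {2, 3}.
32^36 ≡ 1 (mod 73)  [q = 2: ≡ 1 ✗]
32^24 ≡ 8 (mod 73)  [q = 3: ≢ 1 ✓]
The check at q = 2 fails, so 32 generates a proper subgroup.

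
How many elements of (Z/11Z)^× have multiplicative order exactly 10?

4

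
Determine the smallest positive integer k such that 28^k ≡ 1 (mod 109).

54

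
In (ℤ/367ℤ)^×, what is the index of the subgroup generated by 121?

ord(121) | φ(367) = 367 − 1 = 366 = 2 · 3 · 61.
Divisors of 366: 1, 2, 3, 6, 61, 122, 183, 366.
Check 121^d mod 367 for each divisor in increasing order:
121^1 ≡ 121
121^2 ≡ 328
121^3 ≡ 52
121^6 ≡ 135
121^61 ≡ 283
121^122 ≡ 83
121^183 ≡ 1
Thus |⟨121⟩| = ord(121) = 183.
Index = |(Z/367Z)^×| / |⟨121⟩| = 366 / 183 = 2.

2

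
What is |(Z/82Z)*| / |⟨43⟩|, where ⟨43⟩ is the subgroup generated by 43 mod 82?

2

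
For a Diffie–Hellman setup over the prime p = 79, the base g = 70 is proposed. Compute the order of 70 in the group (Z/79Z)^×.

The order of 70 must divide φ(79) = 79 − 1 = 78 = 2 · 3 · 13.
Divisors of 78: 1, 2, 3, 6, 13, 26, 39, 78.
Check 70^d mod 79 for each divisor in increasing order:
70^1 ≡ 70 (mod 79)
70^2 ≡ 2 (mod 79)
70^3 ≡ 61 (mod 79)
70^6 ≡ 8 (mod 79)
70^13 ≡ 56 (mod 79)
70^26 ≡ 55 (mod 79)
70^39 ≡ 78 (mod 79)
70^78 ≡ 1 (mod 79) ✓
Hence ord(70) = 78.

78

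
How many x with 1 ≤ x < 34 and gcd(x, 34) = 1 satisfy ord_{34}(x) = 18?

φ(34) = φ(2)·φ(17) = 1·16 = 16 = 2^4.
(Z/34Z)^× is cyclic (|G| = 16); a cyclic group of order m has exactly φ(d) elements of each order d | m, and none otherwise.
Here 16 is not a multiple of 18, so there are no elements of order 18.

0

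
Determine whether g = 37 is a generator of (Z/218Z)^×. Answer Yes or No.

φ(218) = φ(2)·φ(109) = 1·108 = 108 = 2^2 · 3^3.
It suffices to check that the order of 37 is not a proper divisor of 108: compute 37^(108/q) for q ∈ {2, 3}.
37^54 ≡ 217 (mod 218)  [q = 2: ≢ 1 ✓]
37^36 ≡ 45 (mod 218)  [q = 3: ≢ 1 ✓]
All checks pass, so 37 has order 108 and is a primitive root modulo 218.

Yes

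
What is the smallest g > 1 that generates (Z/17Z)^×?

3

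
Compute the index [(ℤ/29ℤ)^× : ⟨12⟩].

7

ord(12) | φ(29) = 29 − 1 = 28 = 2^2 · 7.
Divisors of 28: 1, 2, 4, 7, 14, 28.
Compute 12^d (mod 29) for the divisors d until we hit 1:
12^1 ≡ 12
12^2 ≡ 28
12^4 ≡ 1
Thus |⟨12⟩| = ord(12) = 4.
[(Z/29Z)^× : ⟨12⟩] = 28/4 = 7.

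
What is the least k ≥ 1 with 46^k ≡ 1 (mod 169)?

156

By Lagrange's theorem, ord_169(46) divides φ(169) = φ(13^2) = 13·(13−1) = 156 = 2^2 · 3 · 13.
Divisors of 156: 1, 2, 3, 4, 6, 12, 13, 26, 39, 52, 78, 156.
Check 46^d mod 169 for each divisor in increasing order:
46^1 ≡ 46 (mod 169)
46^2 ≡ 88 (mod 169)
46^3 ≡ 161 (mod 169)
46^4 ≡ 139 (mod 169)
46^6 ≡ 64 (mod 169)
46^12 ≡ 40 (mod 169)
46^13 ≡ 150 (mod 169)
46^26 ≡ 23 (mod 169)
46^39 ≡ 70 (mod 169)
46^52 ≡ 22 (mod 169)
46^78 ≡ 168 (mod 169)
46^156 ≡ 1 (mod 169) ✓
The smallest such exponent is 156, so the order of 46 is 156.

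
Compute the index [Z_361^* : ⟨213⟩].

2

ord(213) | φ(361) = φ(19^2) = 19·(19−1) = 342 = 2 · 3^2 · 19.
Divisors of 342: 1, 2, 3, 6, 9, 18, 19, 38, 57, 114, 171, 342.
Test each divisor d:
213^1 ≡ 213 (mod 361)
213^2 ≡ 244 (mod 361)
213^3 ≡ 349 (mod 361)
213^6 ≡ 144 (mod 361)
213^9 ≡ 77 (mod 361)
213^18 ≡ 153 (mod 361)
213^19 ≡ 99 (mod 361)
213^38 ≡ 54 (mod 361)
213^57 ≡ 292 (mod 361)
213^114 ≡ 68 (mod 361)
213^171 ≡ 1 (mod 361) ✓
So ord_361(213) = 171, hence |⟨213⟩| = 171.
[(Z/361Z)^× : ⟨213⟩] = 342/171 = 2.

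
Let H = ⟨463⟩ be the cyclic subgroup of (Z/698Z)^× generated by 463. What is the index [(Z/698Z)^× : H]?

Since 463 ∈ (Z/698Z)^×, its order divides φ(698) = φ(2)·φ(349) = 1·348 = 348 = 2^2 · 3 · 29.
Divisors of 348: 1, 2, 3, 4, 6, 12, 29, 58, 87, 116, 174, 348.
Evaluate successive powers at the divisors of 348:
463^1 ≡ 463 (mod 698)
463^2 ≡ 83 (mod 698)
463^3 ≡ 39 (mod 698)
463^4 ≡ 607 (mod 698)
463^6 ≡ 125 (mod 698)
463^12 ≡ 269 (mod 698)
463^29 ≡ 509 (mod 698)
463^58 ≡ 123 (mod 698)
463^87 ≡ 485 (mod 698)
463^116 ≡ 471 (mod 698)
463^174 ≡ 697 (mod 698)
463^348 ≡ 1 (mod 698) ✓
So ord_698(463) = 348, hence |⟨463⟩| = 348.
[(Z/698Z)^× : ⟨463⟩] = 348/348 = 1.

1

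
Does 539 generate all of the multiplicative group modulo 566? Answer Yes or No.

No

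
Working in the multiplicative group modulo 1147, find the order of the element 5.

36

By Lagrange's theorem, ord_1147(5) divides φ(1147) = φ(31·37) = (31−1)·(37−1) = 30·36 = 1080 = 2^3 · 3^3 · 5.
Divisors of 1080: 1, 2, 3, 4, 5, 6, 8, 9, 10, 12, 15, 18, 20, 24, 27, 30, 36, 40, 45, 54, 60, 72, 90, 108, 120, 135, 180, 216, 270, 360, 540, 1080.
Compute 5^d (mod 1147) for the divisors d until we hit 1:
5^1 ≡ 5 (mod 1147)
5^2 ≡ 25 (mod 1147)
5^3 ≡ 125 (mod 1147)
5^4 ≡ 625 (mod 1147)
5^5 ≡ 831 (mod 1147)
5^6 ≡ 714 (mod 1147)
5^8 ≡ 645 (mod 1147)
5^9 ≡ 931 (mod 1147)
5^10 ≡ 67 (mod 1147)
5^12 ≡ 528 (mod 1147)
5^15 ≡ 621 (mod 1147)
5^18 ≡ 776 (mod 1147)
5^20 ≡ 1048 (mod 1147)
5^24 ≡ 63 (mod 1147)
5^27 ≡ 993 (mod 1147)
5^30 ≡ 249 (mod 1147)
5^36 ≡ 1 (mod 1147) ✓
The smallest such exponent is 36, so the order of 5 is 36.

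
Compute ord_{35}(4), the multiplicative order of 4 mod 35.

6

The order of 4 must divide φ(35) = φ(5·7) = (5−1)·(7−1) = 4·6 = 24 = 2^3 · 3.
Divisors of 24: 1, 2, 3, 4, 6, 8, 12, 24.
Evaluate successive powers at the divisors of 24:
4^1 ≡ 4
4^2 ≡ 16
4^3 ≡ 29
4^4 ≡ 11
4^6 ≡ 1
Therefore the multiplicative order of 4 modulo 35 is 6.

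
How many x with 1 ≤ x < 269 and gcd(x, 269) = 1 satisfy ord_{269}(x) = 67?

φ(269) = 269 − 1 = 268 = 2^2 · 67.
(Z/269Z)^× is cyclic (|G| = 268); a cyclic group of order m has exactly φ(d) elements of each order d | m, and none otherwise.
67 | 268, and φ(67) = 67 − 1 = 66.

66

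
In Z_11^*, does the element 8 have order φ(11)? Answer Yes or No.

Yes

φ(11) = 11 − 1 = 10 = 2 · 5.
Test 8^(10/q) mod 11 for each prime factor q of 10:
8^5 ≡ 10 (mod 11)  [q = 2: ≢ 1 ✓]
8^2 ≡ 9 (mod 11)  [q = 5: ≢ 1 ✓]
All checks pass, so 8 has order 10 and is a primitive root modulo 11.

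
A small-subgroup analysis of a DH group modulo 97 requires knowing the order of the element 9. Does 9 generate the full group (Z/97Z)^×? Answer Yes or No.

No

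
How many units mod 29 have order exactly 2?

φ(29) = 29 − 1 = 28 = 2^2 · 7.
Since (Z/29Z)^× is cyclic of order 28, the number of elements of order d is φ(d) when d | 28 and 0 otherwise.
2 | 28, and φ(2) = 2 − 1 = 1.

1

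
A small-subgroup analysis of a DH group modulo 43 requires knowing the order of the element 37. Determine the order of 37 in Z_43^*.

ord(37) | φ(43) = 43 − 1 = 42 = 2 · 3 · 7.
Divisors of 42: 1, 2, 3, 6, 7, 14, 21, 42.
Compute 37^d (mod 43) for the divisors d until we hit 1:
37^1 ≡ 37 (mod 43)
37^2 ≡ 36 (mod 43)
37^3 ≡ 42 (mod 43)
37^6 ≡ 1 (mod 43) ✓
Hence ord(37) = 6.

6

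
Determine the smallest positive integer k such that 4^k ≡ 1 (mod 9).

By Lagrange's theorem, ord_9(4) divides φ(9) = φ(3^2) = 3·(3−1) = 6 = 2 · 3.
Divisors of 6: 1, 2, 3, 6.
Test each divisor d:
4^1 ≡ 4
4^2 ≡ 7
4^3 ≡ 1
The smallest such exponent is 3, so the order of 4 is 3.

3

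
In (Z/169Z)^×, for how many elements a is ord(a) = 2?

1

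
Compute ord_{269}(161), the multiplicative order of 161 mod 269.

268

ord(161) | φ(269) = 269 − 1 = 268 = 2^2 · 67.
Divisors of 268: 1, 2, 4, 67, 134, 268.
Test each divisor d:
161^1 ≡ 161 (mod 269)
161^2 ≡ 97 (mod 269)
161^4 ≡ 263 (mod 269)
161^67 ≡ 82 (mod 269)
161^134 ≡ 268 (mod 269)
161^268 ≡ 1 (mod 269) ✓
Therefore the multiplicative order of 161 modulo 269 is 268.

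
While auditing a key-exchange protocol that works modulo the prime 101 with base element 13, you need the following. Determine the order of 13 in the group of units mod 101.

By Lagrange's theorem, ord_101(13) divides φ(101) = 101 − 1 = 100 = 2^2 · 5^2.
Divisors of 100: 1, 2, 4, 5, 10, 20, 25, 50, 100.
Evaluate successive powers at the divisors of 100:
13^1 ≡ 13
13^2 ≡ 68
13^4 ≡ 79
13^5 ≡ 17
13^10 ≡ 87
13^20 ≡ 95
13^25 ≡ 100
13^50 ≡ 1
The smallest such exponent is 50, so the order of 13 is 50.

50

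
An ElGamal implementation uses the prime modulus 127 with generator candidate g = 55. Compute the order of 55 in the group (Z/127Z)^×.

126

Since 55 ∈ (Z/127Z)^×, its order divides φ(127) = 127 − 1 = 126 = 2 · 3^2 · 7.
Divisors of 126: 1, 2, 3, 6, 7, 9, 14, 18, 21, 42, 63, 126.
Check 55^d mod 127 for each divisor in increasing order:
55^1 ≡ 55 (mod 127)
55^2 ≡ 104 (mod 127)
55^3 ≡ 5 (mod 127)
55^6 ≡ 25 (mod 127)
55^7 ≡ 105 (mod 127)
55^9 ≡ 125 (mod 127)
55^14 ≡ 103 (mod 127)
55^18 ≡ 4 (mod 127)
55^21 ≡ 20 (mod 127)
55^42 ≡ 19 (mod 127)
55^63 ≡ 126 (mod 127)
55^126 ≡ 1 (mod 127) ✓
The smallest such exponent is 126, so the order of 55 is 126.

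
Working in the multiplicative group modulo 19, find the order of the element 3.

18

ord(3) | φ(19) = 19 − 1 = 18 = 2 · 3^2.
Divisors of 18: 1, 2, 3, 6, 9, 18.
Evaluate successive powers at the divisors of 18:
3^1 ≡ 3
3^2 ≡ 9
3^3 ≡ 8
3^6 ≡ 7
3^9 ≡ 18
3^18 ≡ 1
Therefore the multiplicative order of 3 modulo 19 is 18.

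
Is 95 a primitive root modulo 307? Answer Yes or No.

φ(307) = 307 − 1 = 306 = 2 · 3^2 · 17.
An element g generates (Z/307Z)^× iff g^(306/q) ≢ 1 (mod 307) for each prime q ∈ {2, 3, 17}.
95^153 ≡ 306 (mod 307)  [q = 2: ≢ 1 ✓]
95^102 ≡ 289 (mod 307)  [q = 3: ≢ 1 ✓]
95^18 ≡ 235 (mod 307)  [q = 17: ≢ 1 ✓]
None equal 1, so ord_307(95) = 306: 95 is a primitive root.

Yes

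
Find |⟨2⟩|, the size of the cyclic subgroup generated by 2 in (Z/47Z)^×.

23

Since 2 ∈ (Z/47Z)^×, its order divides φ(47) = 47 − 1 = 46 = 2 · 23.
Divisors of 46: 1, 2, 23, 46.
Check 2^d mod 47 for each divisor in increasing order:
2^1 ≡ 2
2^2 ≡ 4
2^23 ≡ 1
The smallest such exponent is 23, so the order of 2 is 23.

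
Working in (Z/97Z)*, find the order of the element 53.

48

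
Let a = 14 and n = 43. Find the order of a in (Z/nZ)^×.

21

By Lagrange's theorem, ord_43(14) divides φ(43) = 43 − 1 = 42 = 2 · 3 · 7.
Divisors of 42: 1, 2, 3, 6, 7, 14, 21, 42.
Check 14^d mod 43 for each divisor in increasing order:
14^1 ≡ 14 (mod 43)
14^2 ≡ 24 (mod 43)
14^3 ≡ 35 (mod 43)
14^6 ≡ 21 (mod 43)
14^7 ≡ 36 (mod 43)
14^14 ≡ 6 (mod 43)
14^21 ≡ 1 (mod 43) ✓
Hence ord(14) = 21.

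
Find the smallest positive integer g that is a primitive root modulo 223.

φ(223) = 223 − 1 = 222 = 2 · 3 · 37.
Test candidates g = 2, 3, … against the prime factors q ∈ {2, 3, 37} of φ(223): g is a generator iff g^(222/q) ≢ 1 for every such q.
g = 2: 2^111 ≡ 1 — hits 1, so not a primitive root.
g = 3: 3^111 ≡ 222; 3^74 ≡ 183; 3^6 ≡ 60 — none is 1, so 3 is a primitive root.
Hence the least primitive root of 223 is 3.

3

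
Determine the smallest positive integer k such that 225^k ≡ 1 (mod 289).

Since 225 ∈ (Z/289Z)^×, its order divides φ(289) = φ(17^2) = 17·(17−1) = 272 = 2^4 · 17.
Divisors of 272: 1, 2, 4, 8, 16, 17, 34, 68, 136, 272.
Check 225^d mod 289 for each divisor in increasing order:
225^1 ≡ 225
225^2 ≡ 50
225^4 ≡ 188
225^8 ≡ 86
225^16 ≡ 171
225^17 ≡ 38
225^34 ≡ 288
225^68 ≡ 1
Hence ord(225) = 68.

68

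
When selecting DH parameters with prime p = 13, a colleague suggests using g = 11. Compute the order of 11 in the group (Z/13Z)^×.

12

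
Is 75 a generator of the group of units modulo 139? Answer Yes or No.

φ(139) = 139 − 1 = 138 = 2 · 3 · 23.
It suffices to check that the order of 75 is not a proper divisor of 138: compute 75^(138/q) for q ∈ {2, 3, 23}.
75^69 ≡ 138 (mod 139)  [q = 2: ≢ 1 ✓]
75^46 ≡ 1 (mod 139)  [q = 3: ≡ 1 ✗]
75^6 ≡ 100 (mod 139)  [q = 23: ≢ 1 ✓]
Since 75^46 ≡ 1, the order of 75 divides 46 < 138, so 75 is not a primitive root.

No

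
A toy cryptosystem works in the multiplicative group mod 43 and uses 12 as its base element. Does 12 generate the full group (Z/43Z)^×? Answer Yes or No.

Yes

φ(43) = 43 − 1 = 42 = 2 · 3 · 7.
Test 12^(42/q) mod 43 for each prime factor q of 42:
12^21 ≡ 42 (mod 43)  [q = 2: ≢ 1 ✓]
12^14 ≡ 36 (mod 43)  [q = 3: ≢ 1 ✓]
12^6 ≡ 21 (mod 43)  [q = 7: ≢ 1 ✓]
None equal 1, so ord_43(12) = 42: 12 is a primitive root.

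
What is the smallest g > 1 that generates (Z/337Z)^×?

10

φ(337) = 337 − 1 = 336 = 2^4 · 3 · 7.
Test candidates g = 2, 3, … against the prime factors q ∈ {2, 3, 7} of φ(337): g is a generator iff g^(336/q) ≢ 1 for every such q.
g = 2: 2^168 ≡ 1 — hits 1, so not a primitive root.
g = 3: 3^168 ≡ 1 — hits 1, so not a primitive root.
g = 4: 4^168 ≡ 1 — hits 1, so not a primitive root.
g = 5: 5^168 ≡ 336; 5^112 ≡ 1 — hits 1, so not a primitive root.
g = 6: 6^168 ≡ 1 — hits 1, so not a primitive root.
g = 7: 7^168 ≡ 1 — hits 1, so not a primitive root.
g = 8: 8^168 ≡ 1 — hits 1, so not a primitive root.
g = 9: 9^168 ≡ 1 — hits 1, so not a primitive root.
g = 10: 10^168 ≡ 336; 10^112 ≡ 128; 10^48 ≡ 175 — none is 1, so 10 is a primitive root.
The smallest primitive root modulo 337 is 10.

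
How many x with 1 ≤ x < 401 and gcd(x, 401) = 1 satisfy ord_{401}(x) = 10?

4

φ(401) = 401 − 1 = 400 = 2^4 · 5^2.
Since (Z/401Z)^× is cyclic of order 400, the number of elements of order d is φ(d) when d | 400 and 0 otherwise.
10 = 2 · 5 divides 400, and φ(10) = 4.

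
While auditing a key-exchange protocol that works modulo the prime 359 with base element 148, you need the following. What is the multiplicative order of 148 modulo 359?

179

ord(148) | φ(359) = 359 − 1 = 358 = 2 · 179.
Divisors of 358: 1, 2, 179, 358.
Compute 148^d (mod 359) for the divisors d until we hit 1:
148^1 ≡ 148 (mod 359)
148^2 ≡ 5 (mod 359)
148^179 ≡ 1 (mod 359) ✓
So ord_359(148) = 179.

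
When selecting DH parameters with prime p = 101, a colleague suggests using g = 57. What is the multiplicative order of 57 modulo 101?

20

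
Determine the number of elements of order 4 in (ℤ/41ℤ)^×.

φ(41) = 41 − 1 = 40 = 2^3 · 5.
In a cyclic group of order 40, there are φ(d) elements of order d for each divisor d of 40, and zero for non-divisors.
4 = 2^2 divides 40, and φ(4) = 2.

2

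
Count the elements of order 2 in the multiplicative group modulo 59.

1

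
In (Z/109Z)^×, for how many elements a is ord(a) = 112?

φ(109) = 109 − 1 = 108 = 2^2 · 3^3.
In a cyclic group of order 108, there are φ(d) elements of order d for each divisor d of 108, and zero for non-divisors.
Here 108 is not a multiple of 112, so there are no elements of order 112.

0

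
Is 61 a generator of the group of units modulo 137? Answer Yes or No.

φ(137) = 137 − 1 = 136 = 2^3 · 17.
It suffices to check that the order of 61 is not a proper divisor of 136: compute 61^(136/q) for q ∈ {2, 17}.
61^68 ≡ 1 (mod 137)  [q = 2: ≡ 1 ✗]
61^8 ≡ 123 (mod 137)  [q = 17: ≢ 1 ✓]
Since 61^68 ≡ 1, the order of 61 divides 68 < 136, so 61 is not a primitive root.

No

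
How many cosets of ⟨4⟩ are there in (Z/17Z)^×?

4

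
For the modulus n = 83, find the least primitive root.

2

φ(83) = 83 − 1 = 82 = 2 · 41.
g is a primitive root iff g^(82/q) ≢ 1 (mod 83) for each prime q ∈ {2, 41}.
g = 2: 2^41 ≡ 82; 2^2 ≡ 4 — none is 1, so 2 is a primitive root.
So 2 is the smallest generator of (Z/83Z)^×.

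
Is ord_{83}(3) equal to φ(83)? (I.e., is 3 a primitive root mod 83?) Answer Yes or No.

φ(83) = 83 − 1 = 82 = 2 · 41.
Test 3^(82/q) mod 83 for each prime factor q of 82:
3^41 ≡ 1 (mod 83)  [q = 2: ≡ 1 ✗]
3^2 ≡ 9 (mod 83)  [q = 41: ≢ 1 ✓]
3^41 ≡ 1 shows ord(3) | 41, strictly less than φ(83); not a primitive root.

No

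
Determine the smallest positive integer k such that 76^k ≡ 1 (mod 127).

21

The order of 76 must divide φ(127) = 127 − 1 = 126 = 2 · 3^2 · 7.
Divisors of 126: 1, 2, 3, 6, 7, 9, 14, 18, 21, 42, 63, 126.
Check 76^d mod 127 for each divisor in increasing order:
76^1 ≡ 76
76^2 ≡ 61
76^3 ≡ 64
76^6 ≡ 32
76^7 ≡ 19
76^9 ≡ 16
76^14 ≡ 107
76^18 ≡ 2
76^21 ≡ 1
The smallest such exponent is 21, so the order of 76 is 21.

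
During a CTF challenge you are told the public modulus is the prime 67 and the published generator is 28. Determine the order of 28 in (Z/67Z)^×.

ord(28) | φ(67) = 67 − 1 = 66 = 2 · 3 · 11.
Divisors of 66: 1, 2, 3, 6, 11, 22, 33, 66.
Check 28^d mod 67 for each divisor in increasing order:
28^1 ≡ 28 (mod 67)
28^2 ≡ 47 (mod 67)
28^3 ≡ 43 (mod 67)
28^6 ≡ 40 (mod 67)
28^11 ≡ 38 (mod 67)
28^22 ≡ 37 (mod 67)
28^33 ≡ 66 (mod 67)
28^66 ≡ 1 (mod 67) ✓
So ord_67(28) = 66.

66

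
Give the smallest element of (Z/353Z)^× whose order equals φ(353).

φ(353) = 353 − 1 = 352 = 2^5 · 11.
Test candidates g = 2, 3, … against the prime factors q ∈ {2, 11} of φ(353): g is a generator iff g^(352/q) ≢ 1 for every such q.
g = 2: 2^176 ≡ 1 — hits 1, so not a primitive root.
g = 3: 3^176 ≡ 352; 3^32 ≡ 140 — none is 1, so 3 is a primitive root.
Hence the least primitive root of 353 is 3.

3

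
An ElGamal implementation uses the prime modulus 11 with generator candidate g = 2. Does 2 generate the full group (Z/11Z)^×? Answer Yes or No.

Yes

φ(11) = 11 − 1 = 10 = 2 · 5.
It suffices to check that the order of 2 is not a proper divisor of 10: compute 2^(10/q) for q ∈ {2, 5}.
2^5 ≡ 10 (mod 11)  [q = 2: ≢ 1 ✓]
2^2 ≡ 4 (mod 11)  [q = 5: ≢ 1 ✓]
Every test exponent gives a nontrivial residue, hence 2 generates the full group.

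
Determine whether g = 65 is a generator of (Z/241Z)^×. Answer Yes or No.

No

φ(241) = 241 − 1 = 240 = 2^4 · 3 · 5.
It suffices to check that the order of 65 is not a proper divisor of 240: compute 65^(240/q) for q ∈ {2, 3, 5}.
65^120 ≡ 240 (mod 241)  [q = 2: ≢ 1 ✓]
65^80 ≡ 225 (mod 241)  [q = 3: ≢ 1 ✓]
65^48 ≡ 1 (mod 241)  [q = 5: ≡ 1 ✗]
The check at q = 5 fails, so 65 generates a proper subgroup.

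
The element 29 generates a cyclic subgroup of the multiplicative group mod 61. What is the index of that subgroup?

5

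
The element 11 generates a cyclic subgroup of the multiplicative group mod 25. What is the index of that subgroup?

4

Since 11 ∈ (Z/25Z)^×, its order divides φ(25) = φ(5^2) = 5·(5−1) = 20 = 2^2 · 5.
Divisors of 20: 1, 2, 4, 5, 10, 20.
Test each divisor d:
11^1 ≡ 11 (mod 25)
11^2 ≡ 21 (mod 25)
11^4 ≡ 16 (mod 25)
11^5 ≡ 1 (mod 25) ✓
So ord_25(11) = 5, hence |⟨11⟩| = 5.
[(Z/25Z)^× : ⟨11⟩] = 20/5 = 4.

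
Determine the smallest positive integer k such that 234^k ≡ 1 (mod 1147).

90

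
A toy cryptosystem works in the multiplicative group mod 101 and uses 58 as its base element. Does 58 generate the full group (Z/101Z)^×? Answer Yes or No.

No

φ(101) = 101 − 1 = 100 = 2^2 · 5^2.
58 is a primitive root mod 101 iff 58^(φ(101)/q) ≢ 1 for every prime q | φ(101), i.e. q ∈ {2, 5}.
58^50 ≡ 1 (mod 101)  [q = 2: ≡ 1 ✗]
58^20 ≡ 36 (mod 101)  [q = 5: ≢ 1 ✓]
The check at q = 2 fails, so 58 generates a proper subgroup.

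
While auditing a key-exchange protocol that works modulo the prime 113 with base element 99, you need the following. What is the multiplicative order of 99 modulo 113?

28

By Lagrange's theorem, ord_113(99) divides φ(113) = 113 − 1 = 112 = 2^4 · 7.
Divisors of 112: 1, 2, 4, 7, 8, 14, 16, 28, 56, 112.
Compute 99^d (mod 113) for the divisors d until we hit 1:
99^1 ≡ 99
99^2 ≡ 83
99^4 ≡ 109
99^7 ≡ 15
99^8 ≡ 16
99^14 ≡ 112
99^16 ≡ 30
99^28 ≡ 1
The smallest such exponent is 28, so the order of 99 is 28.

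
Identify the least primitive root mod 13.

2

φ(13) = 13 − 1 = 12 = 2^2 · 3.
Test candidates g = 2, 3, … against the prime factors q ∈ {2, 3} of φ(13): g is a generator iff g^(12/q) ≢ 1 for every such q.
g = 2: 2^6 ≡ 12; 2^4 ≡ 3 — none is 1, so 2 is a primitive root.
So 2 is the smallest generator of (Z/13Z)^×.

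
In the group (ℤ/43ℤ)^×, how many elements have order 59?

0

φ(43) = 43 − 1 = 42 = 2 · 3 · 7.
(Z/43Z)^× is cyclic (|G| = 42); a cyclic group of order m has exactly φ(d) elements of each order d | m, and none otherwise.
59 does not divide 42, so no element of (Z/43Z)^× has order 59.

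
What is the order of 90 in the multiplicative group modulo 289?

272

The order of 90 must divide φ(289) = φ(17^2) = 17·(17−1) = 272 = 2^4 · 17.
Divisors of 272: 1, 2, 4, 8, 16, 17, 34, 68, 136, 272.
Compute 90^d (mod 289) for the divisors d until we hit 1:
90^1 ≡ 90 (mod 289)
90^2 ≡ 8 (mod 289)
90^4 ≡ 64 (mod 289)
90^8 ≡ 50 (mod 289)
90^16 ≡ 188 (mod 289)
90^17 ≡ 158 (mod 289)
90^34 ≡ 110 (mod 289)
90^68 ≡ 251 (mod 289)
90^136 ≡ 288 (mod 289)
90^272 ≡ 1 (mod 289) ✓
So ord_289(90) = 272.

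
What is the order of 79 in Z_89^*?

44

The order of 79 must divide φ(89) = 89 − 1 = 88 = 2^3 · 11.
Divisors of 88: 1, 2, 4, 8, 11, 22, 44, 88.
Compute 79^d (mod 89) for the divisors d until we hit 1:
79^1 ≡ 79
79^2 ≡ 11
79^4 ≡ 32
79^8 ≡ 45
79^11 ≡ 34
79^22 ≡ 88
79^44 ≡ 1
The smallest such exponent is 44, so the order of 79 is 44.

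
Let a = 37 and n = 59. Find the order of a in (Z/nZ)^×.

58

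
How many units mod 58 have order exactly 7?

φ(58) = φ(2)·φ(29) = 1·28 = 28 = 2^2 · 7.
Since (Z/58Z)^× is cyclic of order 28, the number of elements of order d is φ(d) when d | 28 and 0 otherwise.
7 | 28, and φ(7) = 7 − 1 = 6.

6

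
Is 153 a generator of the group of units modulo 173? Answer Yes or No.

Yes

φ(173) = 173 − 1 = 172 = 2^2 · 43.
Test 153^(172/q) mod 173 for each prime factor q of 172:
153^86 ≡ 172 (mod 173)  [q = 2: ≢ 1 ✓]
153^4 ≡ 148 (mod 173)  [q = 43: ≢ 1 ✓]
All checks pass, so 153 has order 172 and is a primitive root modulo 173.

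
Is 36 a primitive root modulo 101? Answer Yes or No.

No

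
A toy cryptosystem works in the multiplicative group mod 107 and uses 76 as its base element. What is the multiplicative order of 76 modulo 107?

By Lagrange's theorem, ord_107(76) divides φ(107) = 107 − 1 = 106 = 2 · 53.
Divisors of 106: 1, 2, 53, 106.
Check 76^d mod 107 for each divisor in increasing order:
76^1 ≡ 76
76^2 ≡ 105
76^53 ≡ 1
The smallest such exponent is 53, so the order of 76 is 53.

53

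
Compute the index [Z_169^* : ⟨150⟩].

The order of 150 must divide φ(169) = φ(13^2) = 13·(13−1) = 156 = 2^2 · 3 · 13.
Divisors of 156: 1, 2, 3, 4, 6, 12, 13, 26, 39, 52, 78, 156.
Compute 150^d (mod 169) for the divisors d until we hit 1:
150^1 ≡ 150
150^2 ≡ 23
150^3 ≡ 70
150^4 ≡ 22
150^6 ≡ 168
150^12 ≡ 1
Thus |⟨150⟩| = ord(150) = 12.
Index = |(Z/169Z)^×| / |⟨150⟩| = 156 / 12 = 13.

13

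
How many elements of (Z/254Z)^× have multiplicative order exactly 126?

φ(254) = φ(2)·φ(127) = 1·126 = 126 = 2 · 3^2 · 7.
Since (Z/254Z)^× is cyclic of order 126, the number of elements of order d is φ(d) when d | 126 and 0 otherwise.
126 = 2 · 3^2 · 7 divides 126, and φ(126) = 36.

36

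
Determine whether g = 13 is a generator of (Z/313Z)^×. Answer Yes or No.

No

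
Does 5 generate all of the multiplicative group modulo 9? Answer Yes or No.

Yes

φ(9) = φ(3^2) = 3·(3−1) = 6 = 2 · 3.
Test 5^(6/q) mod 9 for each prime factor q of 6:
5^3 ≡ 8 (mod 9)  [q = 2: ≢ 1 ✓]
5^2 ≡ 7 (mod 9)  [q = 3: ≢ 1 ✓]
Every test exponent gives a nontrivial residue, hence 5 generates the full group.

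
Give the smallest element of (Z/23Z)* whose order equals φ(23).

5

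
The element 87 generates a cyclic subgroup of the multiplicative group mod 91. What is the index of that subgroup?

The order of 87 must divide φ(91) = φ(7·13) = (7−1)·(13−1) = 6·12 = 72 = 2^3 · 3^2.
Divisors of 72: 1, 2, 3, 4, 6, 8, 9, 12, 18, 24, 36, 72.
Check 87^d mod 91 for each divisor in increasing order:
87^1 ≡ 87
87^2 ≡ 16
87^3 ≡ 27
87^4 ≡ 74
87^6 ≡ 1
Thus |⟨87⟩| = ord(87) = 6.
[(Z/91Z)^× : ⟨87⟩] = 72/6 = 12.

12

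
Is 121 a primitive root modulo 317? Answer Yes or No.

No

φ(317) = 317 − 1 = 316 = 2^2 · 79.
It suffices to check that the order of 121 is not a proper divisor of 316: compute 121^(316/q) for q ∈ {2, 79}.
121^158 ≡ 1 (mod 317)  [q = 2: ≡ 1 ✗]
121^4 ≡ 311 (mod 317)  [q = 79: ≢ 1 ✓]
121^158 ≡ 1 shows ord(121) | 158, strictly less than φ(317); not a primitive root.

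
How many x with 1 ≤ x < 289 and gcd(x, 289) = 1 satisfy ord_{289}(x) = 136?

φ(289) = φ(17^2) = 17·(17−1) = 272 = 2^4 · 17.
Since (Z/289Z)^× is cyclic of order 272, the number of elements of order d is φ(d) when d | 272 and 0 otherwise.
136 = 2^3 · 17 divides 272, and φ(136) = 64.

64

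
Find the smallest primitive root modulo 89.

3

φ(89) = 89 − 1 = 88 = 2^3 · 11.
g is a primitive root iff g^(88/q) ≢ 1 (mod 89) for each prime q ∈ {2, 11}.
g = 2: 2^44 ≡ 1 — hits 1, so not a primitive root.
g = 3: 3^44 ≡ 88; 3^8 ≡ 64 — none is 1, so 3 is a primitive root.
So 3 is the smallest generator of (Z/89Z)^×.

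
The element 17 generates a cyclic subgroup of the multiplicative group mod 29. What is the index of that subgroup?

7

ord(17) | φ(29) = 29 − 1 = 28 = 2^2 · 7.
Divisors of 28: 1, 2, 4, 7, 14, 28.
Test each divisor d:
17^1 ≡ 17
17^2 ≡ 28
17^4 ≡ 1
The order of 17 is 4, so the subgroup it generates has 4 elements.
Index = |(Z/29Z)^×| / |⟨17⟩| = 28 / 4 = 7.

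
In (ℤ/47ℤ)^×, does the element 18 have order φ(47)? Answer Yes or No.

No

φ(47) = 47 − 1 = 46 = 2 · 23.
An element g generates (Z/47Z)^× iff g^(46/q) ≢ 1 (mod 47) for each prime q ∈ {2, 23}.
18^23 ≡ 1 (mod 47)  [q = 2: ≡ 1 ✗]
18^2 ≡ 42 (mod 47)  [q = 23: ≢ 1 ✓]
18^23 ≡ 1 shows ord(18) | 23, strictly less than φ(47); not a primitive root.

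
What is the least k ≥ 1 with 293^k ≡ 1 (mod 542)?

135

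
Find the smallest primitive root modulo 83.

φ(83) = 83 − 1 = 82 = 2 · 41.
Test candidates g = 2, 3, … against the prime factors q ∈ {2, 41} of φ(83): g is a generator iff g^(82/q) ≢ 1 for every such q.
g = 2: 2^41 ≡ 82; 2^2 ≡ 4 — none is 1, so 2 is a primitive root.
So 2 is the smallest generator of (Z/83Z)^×.

2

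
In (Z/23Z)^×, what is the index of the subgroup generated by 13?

2

ord(13) | φ(23) = 23 − 1 = 22 = 2 · 11.
Divisors of 22: 1, 2, 11, 22.
Compute 13^d (mod 23) for the divisors d until we hit 1:
13^1 ≡ 13
13^2 ≡ 8
13^11 ≡ 1
The order of 13 is 11, so the subgroup it generates has 11 elements.
The index is φ(23) / ord(13) = 22 / 11 = 2.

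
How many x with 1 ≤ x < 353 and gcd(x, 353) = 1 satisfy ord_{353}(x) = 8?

φ(353) = 353 − 1 = 352 = 2^5 · 11.
Since (Z/353Z)^× is cyclic of order 352, the number of elements of order d is φ(d) when d | 352 and 0 otherwise.
8 = 2^3 divides 352, and φ(8) = 4.

4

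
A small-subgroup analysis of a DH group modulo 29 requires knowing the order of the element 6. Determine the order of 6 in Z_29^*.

14

ord(6) | φ(29) = 29 − 1 = 28 = 2^2 · 7.
Divisors of 28: 1, 2, 4, 7, 14, 28.
Test each divisor d:
6^1 ≡ 6
6^2 ≡ 7
6^4 ≡ 20
6^7 ≡ 28
6^14 ≡ 1
Hence ord(6) = 14.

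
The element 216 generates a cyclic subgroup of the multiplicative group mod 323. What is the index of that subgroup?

6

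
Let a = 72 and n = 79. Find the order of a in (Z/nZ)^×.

ord(72) | φ(79) = 79 − 1 = 78 = 2 · 3 · 13.
Divisors of 78: 1, 2, 3, 6, 13, 26, 39, 78.
Compute 72^d (mod 79) for the divisors d until we hit 1:
72^1 ≡ 72 (mod 79)
72^2 ≡ 49 (mod 79)
72^3 ≡ 52 (mod 79)
72^6 ≡ 18 (mod 79)
72^13 ≡ 23 (mod 79)
72^26 ≡ 55 (mod 79)
72^39 ≡ 1 (mod 79) ✓
The smallest such exponent is 39, so the order of 72 is 39.

39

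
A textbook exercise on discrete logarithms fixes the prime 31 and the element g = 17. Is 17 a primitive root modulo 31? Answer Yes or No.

Yes

φ(31) = 31 − 1 = 30 = 2 · 3 · 5.
An element g generates (Z/31Z)^× iff g^(30/q) ≢ 1 (mod 31) for each prime q ∈ {2, 3, 5}.
17^15 ≡ 30 (mod 31)  [q = 2: ≢ 1 ✓]
17^10 ≡ 25 (mod 31)  [q = 3: ≢ 1 ✓]
17^6 ≡ 8 (mod 31)  [q = 5: ≢ 1 ✓]
None equal 1, so ord_31(17) = 30: 17 is a primitive root.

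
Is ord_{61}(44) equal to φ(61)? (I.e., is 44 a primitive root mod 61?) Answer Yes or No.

φ(61) = 61 − 1 = 60 = 2^2 · 3 · 5.
An element g generates (Z/61Z)^× iff g^(60/q) ≢ 1 (mod 61) for each prime q ∈ {2, 3, 5}.
44^30 ≡ 60 (mod 61)  [q = 2: ≢ 1 ✓]
44^20 ≡ 13 (mod 61)  [q = 3: ≢ 1 ✓]
44^12 ≡ 20 (mod 61)  [q = 5: ≢ 1 ✓]
None equal 1, so ord_61(44) = 60: 44 is a primitive root.

Yes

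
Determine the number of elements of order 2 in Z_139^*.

φ(139) = 139 − 1 = 138 = 2 · 3 · 23.
Since (Z/139Z)^× is cyclic of order 138, the number of elements of order d is φ(d) when d | 138 and 0 otherwise.
2 | 138, and φ(2) = 2 − 1 = 1.

1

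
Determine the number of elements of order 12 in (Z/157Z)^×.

4

φ(157) = 157 − 1 = 156 = 2^2 · 3 · 13.
In a cyclic group of order 156, there are φ(d) elements of order d for each divisor d of 156, and zero for non-divisors.
12 = 2^2 · 3 divides 156, and φ(12) = 4.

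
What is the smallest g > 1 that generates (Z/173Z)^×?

φ(173) = 173 − 1 = 172 = 2^2 · 43.
Test candidates g = 2, 3, … against the prime factors q ∈ {2, 43} of φ(173): g is a generator iff g^(172/q) ≢ 1 for every such q.
g = 2: 2^86 ≡ 172; 2^4 ≡ 16 — none is 1, so 2 is a primitive root.
Hence the least primitive root of 173 is 2.

2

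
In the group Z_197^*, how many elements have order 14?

6

φ(197) = 197 − 1 = 196 = 2^2 · 7^2.
Since (Z/197Z)^× is cyclic of order 196, the number of elements of order d is φ(d) when d | 196 and 0 otherwise.
14 = 2 · 7 divides 196, and φ(14) = 6.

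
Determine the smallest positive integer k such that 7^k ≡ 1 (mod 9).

3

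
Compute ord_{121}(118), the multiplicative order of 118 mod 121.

10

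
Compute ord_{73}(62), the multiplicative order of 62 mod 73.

72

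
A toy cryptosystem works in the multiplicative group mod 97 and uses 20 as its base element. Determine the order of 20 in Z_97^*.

32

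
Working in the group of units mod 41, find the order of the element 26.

40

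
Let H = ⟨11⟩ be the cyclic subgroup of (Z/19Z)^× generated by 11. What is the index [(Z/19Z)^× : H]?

Since 11 ∈ (Z/19Z)^×, its order divides φ(19) = 19 − 1 = 18 = 2 · 3^2.
Divisors of 18: 1, 2, 3, 6, 9, 18.
Evaluate successive powers at the divisors of 18:
11^1 ≡ 11
11^2 ≡ 7
11^3 ≡ 1
Thus |⟨11⟩| = ord(11) = 3.
Index = |(Z/19Z)^×| / |⟨11⟩| = 18 / 3 = 6.

6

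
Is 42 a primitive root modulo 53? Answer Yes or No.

No

φ(53) = 53 − 1 = 52 = 2^2 · 13.
42 is a primitive root mod 53 iff 42^(φ(53)/q) ≢ 1 for every prime q | φ(53), i.e. q ∈ {2, 13}.
42^26 ≡ 1 (mod 53)  [q = 2: ≡ 1 ✗]
42^4 ≡ 13 (mod 53)  [q = 13: ≢ 1 ✓]
Since 42^26 ≡ 1, the order of 42 divides 26 < 52, so 42 is not a primitive root.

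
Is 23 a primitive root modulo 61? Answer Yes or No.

No

φ(61) = 61 − 1 = 60 = 2^2 · 3 · 5.
23 is a primitive root mod 61 iff 23^(φ(61)/q) ≢ 1 for every prime q | φ(61), i.e. q ∈ {2, 3, 5}.
23^30 ≡ 60 (mod 61)  [q = 2: ≢ 1 ✓]
23^20 ≡ 1 (mod 61)  [q = 3: ≡ 1 ✗]
23^12 ≡ 20 (mod 61)  [q = 5: ≢ 1 ✓]
23^20 ≡ 1 shows ord(23) | 20, strictly less than φ(61); not a primitive root.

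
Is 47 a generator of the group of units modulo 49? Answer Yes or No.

φ(49) = φ(7^2) = 7·(7−1) = 42 = 2 · 3 · 7.
Test 47^(42/q) mod 49 for each prime factor q of 42:
47^21 ≡ 48 (mod 49)  [q = 2: ≢ 1 ✓]
47^14 ≡ 18 (mod 49)  [q = 3: ≢ 1 ✓]
47^6 ≡ 15 (mod 49)  [q = 7: ≢ 1 ✓]
Every test exponent gives a nontrivial residue, hence 47 generates the full group.

Yes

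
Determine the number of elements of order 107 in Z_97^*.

0

φ(97) = 97 − 1 = 96 = 2^5 · 3.
(Z/97Z)^× is cyclic (|G| = 96); a cyclic group of order m has exactly φ(d) elements of each order d | m, and none otherwise.
107 does not divide 96, so no element of (Z/97Z)^× has order 107.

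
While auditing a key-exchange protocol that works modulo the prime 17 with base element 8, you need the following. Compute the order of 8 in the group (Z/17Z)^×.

ord(8) | φ(17) = 17 − 1 = 16 = 2^4.
Divisors of 16: 1, 2, 4, 8, 16.
Compute 8^d (mod 17) for the divisors d until we hit 1:
8^1 ≡ 8
8^2 ≡ 13
8^4 ≡ 16
8^8 ≡ 1
Hence ord(8) = 8.

8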